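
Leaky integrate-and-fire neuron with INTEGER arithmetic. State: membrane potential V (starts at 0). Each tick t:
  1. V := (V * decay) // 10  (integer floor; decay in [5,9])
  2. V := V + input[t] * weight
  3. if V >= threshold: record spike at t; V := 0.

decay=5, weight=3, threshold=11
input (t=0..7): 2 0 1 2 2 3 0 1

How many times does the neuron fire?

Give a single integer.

Answer: 1

Derivation:
t=0: input=2 -> V=6
t=1: input=0 -> V=3
t=2: input=1 -> V=4
t=3: input=2 -> V=8
t=4: input=2 -> V=10
t=5: input=3 -> V=0 FIRE
t=6: input=0 -> V=0
t=7: input=1 -> V=3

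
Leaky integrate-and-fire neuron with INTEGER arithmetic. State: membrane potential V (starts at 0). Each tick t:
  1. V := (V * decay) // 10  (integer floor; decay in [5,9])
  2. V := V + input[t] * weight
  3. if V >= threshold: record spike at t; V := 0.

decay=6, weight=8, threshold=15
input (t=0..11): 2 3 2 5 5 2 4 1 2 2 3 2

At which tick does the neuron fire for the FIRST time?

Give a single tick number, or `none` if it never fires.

t=0: input=2 -> V=0 FIRE
t=1: input=3 -> V=0 FIRE
t=2: input=2 -> V=0 FIRE
t=3: input=5 -> V=0 FIRE
t=4: input=5 -> V=0 FIRE
t=5: input=2 -> V=0 FIRE
t=6: input=4 -> V=0 FIRE
t=7: input=1 -> V=8
t=8: input=2 -> V=0 FIRE
t=9: input=2 -> V=0 FIRE
t=10: input=3 -> V=0 FIRE
t=11: input=2 -> V=0 FIRE

Answer: 0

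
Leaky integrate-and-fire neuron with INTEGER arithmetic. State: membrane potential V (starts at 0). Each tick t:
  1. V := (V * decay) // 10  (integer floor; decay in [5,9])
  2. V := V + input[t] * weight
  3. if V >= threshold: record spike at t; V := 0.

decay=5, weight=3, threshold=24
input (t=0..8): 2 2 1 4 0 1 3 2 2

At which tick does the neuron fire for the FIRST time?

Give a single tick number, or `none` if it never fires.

Answer: none

Derivation:
t=0: input=2 -> V=6
t=1: input=2 -> V=9
t=2: input=1 -> V=7
t=3: input=4 -> V=15
t=4: input=0 -> V=7
t=5: input=1 -> V=6
t=6: input=3 -> V=12
t=7: input=2 -> V=12
t=8: input=2 -> V=12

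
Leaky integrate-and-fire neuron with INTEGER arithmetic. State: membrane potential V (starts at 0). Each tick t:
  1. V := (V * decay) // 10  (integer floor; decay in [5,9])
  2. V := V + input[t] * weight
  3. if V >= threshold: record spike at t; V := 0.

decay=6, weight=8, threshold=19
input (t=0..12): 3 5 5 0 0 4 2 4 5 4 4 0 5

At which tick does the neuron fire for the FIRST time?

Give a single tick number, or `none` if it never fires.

Answer: 0

Derivation:
t=0: input=3 -> V=0 FIRE
t=1: input=5 -> V=0 FIRE
t=2: input=5 -> V=0 FIRE
t=3: input=0 -> V=0
t=4: input=0 -> V=0
t=5: input=4 -> V=0 FIRE
t=6: input=2 -> V=16
t=7: input=4 -> V=0 FIRE
t=8: input=5 -> V=0 FIRE
t=9: input=4 -> V=0 FIRE
t=10: input=4 -> V=0 FIRE
t=11: input=0 -> V=0
t=12: input=5 -> V=0 FIRE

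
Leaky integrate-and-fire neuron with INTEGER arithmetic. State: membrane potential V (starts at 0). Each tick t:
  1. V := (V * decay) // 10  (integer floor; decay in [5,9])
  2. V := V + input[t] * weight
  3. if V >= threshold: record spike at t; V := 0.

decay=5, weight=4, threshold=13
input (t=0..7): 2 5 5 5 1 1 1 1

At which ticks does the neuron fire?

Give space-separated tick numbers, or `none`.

t=0: input=2 -> V=8
t=1: input=5 -> V=0 FIRE
t=2: input=5 -> V=0 FIRE
t=3: input=5 -> V=0 FIRE
t=4: input=1 -> V=4
t=5: input=1 -> V=6
t=6: input=1 -> V=7
t=7: input=1 -> V=7

Answer: 1 2 3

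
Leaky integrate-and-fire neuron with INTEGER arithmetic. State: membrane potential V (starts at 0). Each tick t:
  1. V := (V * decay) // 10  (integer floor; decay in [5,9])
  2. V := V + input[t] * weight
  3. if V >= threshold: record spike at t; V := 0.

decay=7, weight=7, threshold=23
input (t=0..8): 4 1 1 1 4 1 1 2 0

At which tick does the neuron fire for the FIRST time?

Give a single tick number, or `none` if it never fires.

Answer: 0

Derivation:
t=0: input=4 -> V=0 FIRE
t=1: input=1 -> V=7
t=2: input=1 -> V=11
t=3: input=1 -> V=14
t=4: input=4 -> V=0 FIRE
t=5: input=1 -> V=7
t=6: input=1 -> V=11
t=7: input=2 -> V=21
t=8: input=0 -> V=14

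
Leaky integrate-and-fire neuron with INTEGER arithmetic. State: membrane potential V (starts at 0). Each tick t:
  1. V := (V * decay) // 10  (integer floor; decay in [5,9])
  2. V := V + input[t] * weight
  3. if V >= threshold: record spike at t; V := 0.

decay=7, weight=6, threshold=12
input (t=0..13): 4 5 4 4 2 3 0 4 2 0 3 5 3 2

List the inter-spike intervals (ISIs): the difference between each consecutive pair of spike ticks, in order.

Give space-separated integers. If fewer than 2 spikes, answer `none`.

t=0: input=4 -> V=0 FIRE
t=1: input=5 -> V=0 FIRE
t=2: input=4 -> V=0 FIRE
t=3: input=4 -> V=0 FIRE
t=4: input=2 -> V=0 FIRE
t=5: input=3 -> V=0 FIRE
t=6: input=0 -> V=0
t=7: input=4 -> V=0 FIRE
t=8: input=2 -> V=0 FIRE
t=9: input=0 -> V=0
t=10: input=3 -> V=0 FIRE
t=11: input=5 -> V=0 FIRE
t=12: input=3 -> V=0 FIRE
t=13: input=2 -> V=0 FIRE

Answer: 1 1 1 1 1 2 1 2 1 1 1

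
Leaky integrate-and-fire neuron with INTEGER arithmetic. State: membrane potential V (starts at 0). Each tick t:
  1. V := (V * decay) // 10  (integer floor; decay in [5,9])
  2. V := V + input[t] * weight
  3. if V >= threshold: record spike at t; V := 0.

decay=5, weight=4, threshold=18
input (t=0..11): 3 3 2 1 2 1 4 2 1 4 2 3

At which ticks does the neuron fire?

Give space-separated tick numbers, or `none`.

Answer: 1 6 9

Derivation:
t=0: input=3 -> V=12
t=1: input=3 -> V=0 FIRE
t=2: input=2 -> V=8
t=3: input=1 -> V=8
t=4: input=2 -> V=12
t=5: input=1 -> V=10
t=6: input=4 -> V=0 FIRE
t=7: input=2 -> V=8
t=8: input=1 -> V=8
t=9: input=4 -> V=0 FIRE
t=10: input=2 -> V=8
t=11: input=3 -> V=16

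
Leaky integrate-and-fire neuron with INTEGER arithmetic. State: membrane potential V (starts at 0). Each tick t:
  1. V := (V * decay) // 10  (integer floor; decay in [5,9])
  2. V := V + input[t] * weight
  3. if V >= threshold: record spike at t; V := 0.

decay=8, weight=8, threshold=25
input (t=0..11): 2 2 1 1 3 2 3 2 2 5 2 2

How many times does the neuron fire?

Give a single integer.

Answer: 6

Derivation:
t=0: input=2 -> V=16
t=1: input=2 -> V=0 FIRE
t=2: input=1 -> V=8
t=3: input=1 -> V=14
t=4: input=3 -> V=0 FIRE
t=5: input=2 -> V=16
t=6: input=3 -> V=0 FIRE
t=7: input=2 -> V=16
t=8: input=2 -> V=0 FIRE
t=9: input=5 -> V=0 FIRE
t=10: input=2 -> V=16
t=11: input=2 -> V=0 FIRE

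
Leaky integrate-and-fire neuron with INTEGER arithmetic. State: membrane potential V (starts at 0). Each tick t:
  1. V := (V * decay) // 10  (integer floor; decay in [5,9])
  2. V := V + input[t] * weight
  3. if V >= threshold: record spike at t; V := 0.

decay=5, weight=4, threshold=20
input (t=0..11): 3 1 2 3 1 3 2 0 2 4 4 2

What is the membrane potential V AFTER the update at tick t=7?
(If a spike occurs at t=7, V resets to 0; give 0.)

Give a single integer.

t=0: input=3 -> V=12
t=1: input=1 -> V=10
t=2: input=2 -> V=13
t=3: input=3 -> V=18
t=4: input=1 -> V=13
t=5: input=3 -> V=18
t=6: input=2 -> V=17
t=7: input=0 -> V=8
t=8: input=2 -> V=12
t=9: input=4 -> V=0 FIRE
t=10: input=4 -> V=16
t=11: input=2 -> V=16

Answer: 8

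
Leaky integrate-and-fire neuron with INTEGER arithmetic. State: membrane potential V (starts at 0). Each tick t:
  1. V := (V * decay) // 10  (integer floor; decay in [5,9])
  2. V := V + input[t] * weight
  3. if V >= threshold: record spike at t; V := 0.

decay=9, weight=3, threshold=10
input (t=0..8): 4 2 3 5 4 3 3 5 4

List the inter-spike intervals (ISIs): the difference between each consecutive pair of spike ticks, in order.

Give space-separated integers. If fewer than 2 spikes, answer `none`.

t=0: input=4 -> V=0 FIRE
t=1: input=2 -> V=6
t=2: input=3 -> V=0 FIRE
t=3: input=5 -> V=0 FIRE
t=4: input=4 -> V=0 FIRE
t=5: input=3 -> V=9
t=6: input=3 -> V=0 FIRE
t=7: input=5 -> V=0 FIRE
t=8: input=4 -> V=0 FIRE

Answer: 2 1 1 2 1 1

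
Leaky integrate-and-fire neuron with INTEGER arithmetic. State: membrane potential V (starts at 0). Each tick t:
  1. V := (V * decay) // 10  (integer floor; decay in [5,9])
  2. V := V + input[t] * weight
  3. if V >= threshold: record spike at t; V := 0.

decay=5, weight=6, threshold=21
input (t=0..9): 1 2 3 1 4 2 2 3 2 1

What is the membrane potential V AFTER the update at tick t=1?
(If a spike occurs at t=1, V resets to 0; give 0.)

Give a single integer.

Answer: 15

Derivation:
t=0: input=1 -> V=6
t=1: input=2 -> V=15
t=2: input=3 -> V=0 FIRE
t=3: input=1 -> V=6
t=4: input=4 -> V=0 FIRE
t=5: input=2 -> V=12
t=6: input=2 -> V=18
t=7: input=3 -> V=0 FIRE
t=8: input=2 -> V=12
t=9: input=1 -> V=12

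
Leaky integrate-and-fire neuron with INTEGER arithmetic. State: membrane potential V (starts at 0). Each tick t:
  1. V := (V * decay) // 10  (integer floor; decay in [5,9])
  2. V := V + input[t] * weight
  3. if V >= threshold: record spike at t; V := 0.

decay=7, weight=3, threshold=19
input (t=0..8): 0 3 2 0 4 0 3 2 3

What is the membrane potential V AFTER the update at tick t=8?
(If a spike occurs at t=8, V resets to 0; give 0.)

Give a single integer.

Answer: 0

Derivation:
t=0: input=0 -> V=0
t=1: input=3 -> V=9
t=2: input=2 -> V=12
t=3: input=0 -> V=8
t=4: input=4 -> V=17
t=5: input=0 -> V=11
t=6: input=3 -> V=16
t=7: input=2 -> V=17
t=8: input=3 -> V=0 FIRE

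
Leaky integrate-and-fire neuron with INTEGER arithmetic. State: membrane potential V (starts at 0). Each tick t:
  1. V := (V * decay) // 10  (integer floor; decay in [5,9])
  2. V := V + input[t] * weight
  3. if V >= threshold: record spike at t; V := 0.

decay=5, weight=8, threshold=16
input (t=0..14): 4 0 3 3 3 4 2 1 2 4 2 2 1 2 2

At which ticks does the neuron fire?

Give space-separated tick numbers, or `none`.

Answer: 0 2 3 4 5 6 8 9 10 11 13 14

Derivation:
t=0: input=4 -> V=0 FIRE
t=1: input=0 -> V=0
t=2: input=3 -> V=0 FIRE
t=3: input=3 -> V=0 FIRE
t=4: input=3 -> V=0 FIRE
t=5: input=4 -> V=0 FIRE
t=6: input=2 -> V=0 FIRE
t=7: input=1 -> V=8
t=8: input=2 -> V=0 FIRE
t=9: input=4 -> V=0 FIRE
t=10: input=2 -> V=0 FIRE
t=11: input=2 -> V=0 FIRE
t=12: input=1 -> V=8
t=13: input=2 -> V=0 FIRE
t=14: input=2 -> V=0 FIRE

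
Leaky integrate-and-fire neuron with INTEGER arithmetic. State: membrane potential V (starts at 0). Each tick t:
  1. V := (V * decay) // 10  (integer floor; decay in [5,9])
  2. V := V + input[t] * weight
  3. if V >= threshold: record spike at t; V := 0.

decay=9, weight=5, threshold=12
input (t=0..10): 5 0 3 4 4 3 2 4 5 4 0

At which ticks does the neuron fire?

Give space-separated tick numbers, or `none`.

Answer: 0 2 3 4 5 7 8 9

Derivation:
t=0: input=5 -> V=0 FIRE
t=1: input=0 -> V=0
t=2: input=3 -> V=0 FIRE
t=3: input=4 -> V=0 FIRE
t=4: input=4 -> V=0 FIRE
t=5: input=3 -> V=0 FIRE
t=6: input=2 -> V=10
t=7: input=4 -> V=0 FIRE
t=8: input=5 -> V=0 FIRE
t=9: input=4 -> V=0 FIRE
t=10: input=0 -> V=0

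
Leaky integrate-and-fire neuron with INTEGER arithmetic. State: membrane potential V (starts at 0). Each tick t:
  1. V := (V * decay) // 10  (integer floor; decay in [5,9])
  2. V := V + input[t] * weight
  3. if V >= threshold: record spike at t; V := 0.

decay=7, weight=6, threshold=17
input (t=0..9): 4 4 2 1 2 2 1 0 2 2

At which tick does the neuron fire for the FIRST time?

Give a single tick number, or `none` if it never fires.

t=0: input=4 -> V=0 FIRE
t=1: input=4 -> V=0 FIRE
t=2: input=2 -> V=12
t=3: input=1 -> V=14
t=4: input=2 -> V=0 FIRE
t=5: input=2 -> V=12
t=6: input=1 -> V=14
t=7: input=0 -> V=9
t=8: input=2 -> V=0 FIRE
t=9: input=2 -> V=12

Answer: 0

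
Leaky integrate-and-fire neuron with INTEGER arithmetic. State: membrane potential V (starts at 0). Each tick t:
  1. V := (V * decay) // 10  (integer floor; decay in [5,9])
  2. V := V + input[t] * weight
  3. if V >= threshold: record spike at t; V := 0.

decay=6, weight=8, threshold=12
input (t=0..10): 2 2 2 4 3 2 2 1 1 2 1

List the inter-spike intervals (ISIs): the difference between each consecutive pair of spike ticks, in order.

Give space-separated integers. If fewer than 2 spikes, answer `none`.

t=0: input=2 -> V=0 FIRE
t=1: input=2 -> V=0 FIRE
t=2: input=2 -> V=0 FIRE
t=3: input=4 -> V=0 FIRE
t=4: input=3 -> V=0 FIRE
t=5: input=2 -> V=0 FIRE
t=6: input=2 -> V=0 FIRE
t=7: input=1 -> V=8
t=8: input=1 -> V=0 FIRE
t=9: input=2 -> V=0 FIRE
t=10: input=1 -> V=8

Answer: 1 1 1 1 1 1 2 1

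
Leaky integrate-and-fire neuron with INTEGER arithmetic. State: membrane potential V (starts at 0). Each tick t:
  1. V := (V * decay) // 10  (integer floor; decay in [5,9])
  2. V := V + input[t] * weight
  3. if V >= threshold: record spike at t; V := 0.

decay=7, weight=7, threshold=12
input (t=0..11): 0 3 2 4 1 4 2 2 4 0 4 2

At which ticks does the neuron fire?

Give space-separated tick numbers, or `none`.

Answer: 1 2 3 5 6 7 8 10 11

Derivation:
t=0: input=0 -> V=0
t=1: input=3 -> V=0 FIRE
t=2: input=2 -> V=0 FIRE
t=3: input=4 -> V=0 FIRE
t=4: input=1 -> V=7
t=5: input=4 -> V=0 FIRE
t=6: input=2 -> V=0 FIRE
t=7: input=2 -> V=0 FIRE
t=8: input=4 -> V=0 FIRE
t=9: input=0 -> V=0
t=10: input=4 -> V=0 FIRE
t=11: input=2 -> V=0 FIRE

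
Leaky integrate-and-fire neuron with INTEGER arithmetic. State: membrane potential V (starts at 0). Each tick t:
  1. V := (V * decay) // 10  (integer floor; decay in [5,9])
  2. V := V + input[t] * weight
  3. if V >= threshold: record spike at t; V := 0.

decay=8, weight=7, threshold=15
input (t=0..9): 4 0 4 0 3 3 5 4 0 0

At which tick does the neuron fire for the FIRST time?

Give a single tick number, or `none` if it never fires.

t=0: input=4 -> V=0 FIRE
t=1: input=0 -> V=0
t=2: input=4 -> V=0 FIRE
t=3: input=0 -> V=0
t=4: input=3 -> V=0 FIRE
t=5: input=3 -> V=0 FIRE
t=6: input=5 -> V=0 FIRE
t=7: input=4 -> V=0 FIRE
t=8: input=0 -> V=0
t=9: input=0 -> V=0

Answer: 0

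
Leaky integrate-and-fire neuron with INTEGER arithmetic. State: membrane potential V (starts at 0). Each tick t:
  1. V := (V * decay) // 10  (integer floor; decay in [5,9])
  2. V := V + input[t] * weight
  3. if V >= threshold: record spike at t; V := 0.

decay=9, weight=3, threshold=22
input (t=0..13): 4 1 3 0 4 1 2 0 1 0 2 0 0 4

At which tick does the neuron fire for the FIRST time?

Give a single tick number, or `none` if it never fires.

t=0: input=4 -> V=12
t=1: input=1 -> V=13
t=2: input=3 -> V=20
t=3: input=0 -> V=18
t=4: input=4 -> V=0 FIRE
t=5: input=1 -> V=3
t=6: input=2 -> V=8
t=7: input=0 -> V=7
t=8: input=1 -> V=9
t=9: input=0 -> V=8
t=10: input=2 -> V=13
t=11: input=0 -> V=11
t=12: input=0 -> V=9
t=13: input=4 -> V=20

Answer: 4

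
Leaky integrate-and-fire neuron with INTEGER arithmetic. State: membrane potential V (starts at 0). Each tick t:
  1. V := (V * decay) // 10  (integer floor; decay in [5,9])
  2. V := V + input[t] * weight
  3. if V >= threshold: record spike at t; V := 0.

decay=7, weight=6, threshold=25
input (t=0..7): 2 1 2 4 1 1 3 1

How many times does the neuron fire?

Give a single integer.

t=0: input=2 -> V=12
t=1: input=1 -> V=14
t=2: input=2 -> V=21
t=3: input=4 -> V=0 FIRE
t=4: input=1 -> V=6
t=5: input=1 -> V=10
t=6: input=3 -> V=0 FIRE
t=7: input=1 -> V=6

Answer: 2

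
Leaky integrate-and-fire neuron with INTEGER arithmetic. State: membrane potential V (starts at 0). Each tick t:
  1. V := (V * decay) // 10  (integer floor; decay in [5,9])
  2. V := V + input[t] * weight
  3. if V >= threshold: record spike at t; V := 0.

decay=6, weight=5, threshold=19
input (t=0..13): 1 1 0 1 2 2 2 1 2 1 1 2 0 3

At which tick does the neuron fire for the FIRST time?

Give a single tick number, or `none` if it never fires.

t=0: input=1 -> V=5
t=1: input=1 -> V=8
t=2: input=0 -> V=4
t=3: input=1 -> V=7
t=4: input=2 -> V=14
t=5: input=2 -> V=18
t=6: input=2 -> V=0 FIRE
t=7: input=1 -> V=5
t=8: input=2 -> V=13
t=9: input=1 -> V=12
t=10: input=1 -> V=12
t=11: input=2 -> V=17
t=12: input=0 -> V=10
t=13: input=3 -> V=0 FIRE

Answer: 6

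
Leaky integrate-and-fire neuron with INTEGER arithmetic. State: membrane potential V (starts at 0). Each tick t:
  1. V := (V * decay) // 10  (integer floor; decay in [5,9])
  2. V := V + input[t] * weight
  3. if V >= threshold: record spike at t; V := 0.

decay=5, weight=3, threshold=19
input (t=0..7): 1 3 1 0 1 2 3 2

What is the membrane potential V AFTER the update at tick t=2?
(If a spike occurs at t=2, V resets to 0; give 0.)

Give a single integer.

t=0: input=1 -> V=3
t=1: input=3 -> V=10
t=2: input=1 -> V=8
t=3: input=0 -> V=4
t=4: input=1 -> V=5
t=5: input=2 -> V=8
t=6: input=3 -> V=13
t=7: input=2 -> V=12

Answer: 8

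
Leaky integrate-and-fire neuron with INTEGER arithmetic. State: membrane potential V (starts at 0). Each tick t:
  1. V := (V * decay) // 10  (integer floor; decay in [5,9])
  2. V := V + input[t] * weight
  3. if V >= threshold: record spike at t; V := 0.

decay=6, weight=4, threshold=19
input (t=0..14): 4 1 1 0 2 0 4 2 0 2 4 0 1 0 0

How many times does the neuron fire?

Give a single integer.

Answer: 2

Derivation:
t=0: input=4 -> V=16
t=1: input=1 -> V=13
t=2: input=1 -> V=11
t=3: input=0 -> V=6
t=4: input=2 -> V=11
t=5: input=0 -> V=6
t=6: input=4 -> V=0 FIRE
t=7: input=2 -> V=8
t=8: input=0 -> V=4
t=9: input=2 -> V=10
t=10: input=4 -> V=0 FIRE
t=11: input=0 -> V=0
t=12: input=1 -> V=4
t=13: input=0 -> V=2
t=14: input=0 -> V=1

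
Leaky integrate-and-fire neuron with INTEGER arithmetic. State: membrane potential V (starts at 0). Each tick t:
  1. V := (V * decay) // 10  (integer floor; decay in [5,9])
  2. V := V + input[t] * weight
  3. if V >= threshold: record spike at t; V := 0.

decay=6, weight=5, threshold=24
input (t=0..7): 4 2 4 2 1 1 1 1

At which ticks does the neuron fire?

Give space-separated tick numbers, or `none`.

t=0: input=4 -> V=20
t=1: input=2 -> V=22
t=2: input=4 -> V=0 FIRE
t=3: input=2 -> V=10
t=4: input=1 -> V=11
t=5: input=1 -> V=11
t=6: input=1 -> V=11
t=7: input=1 -> V=11

Answer: 2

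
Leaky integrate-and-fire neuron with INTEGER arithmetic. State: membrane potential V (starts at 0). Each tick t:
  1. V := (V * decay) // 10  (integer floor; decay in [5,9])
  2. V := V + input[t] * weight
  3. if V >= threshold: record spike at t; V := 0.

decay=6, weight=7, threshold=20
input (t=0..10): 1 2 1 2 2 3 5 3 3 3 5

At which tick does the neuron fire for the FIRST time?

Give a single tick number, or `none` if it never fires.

Answer: 3

Derivation:
t=0: input=1 -> V=7
t=1: input=2 -> V=18
t=2: input=1 -> V=17
t=3: input=2 -> V=0 FIRE
t=4: input=2 -> V=14
t=5: input=3 -> V=0 FIRE
t=6: input=5 -> V=0 FIRE
t=7: input=3 -> V=0 FIRE
t=8: input=3 -> V=0 FIRE
t=9: input=3 -> V=0 FIRE
t=10: input=5 -> V=0 FIRE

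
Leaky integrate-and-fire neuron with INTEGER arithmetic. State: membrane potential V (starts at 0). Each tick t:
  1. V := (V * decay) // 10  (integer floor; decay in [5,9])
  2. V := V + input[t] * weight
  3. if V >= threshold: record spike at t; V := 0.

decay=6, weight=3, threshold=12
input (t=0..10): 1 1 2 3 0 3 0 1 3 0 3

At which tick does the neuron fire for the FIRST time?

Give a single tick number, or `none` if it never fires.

Answer: 3

Derivation:
t=0: input=1 -> V=3
t=1: input=1 -> V=4
t=2: input=2 -> V=8
t=3: input=3 -> V=0 FIRE
t=4: input=0 -> V=0
t=5: input=3 -> V=9
t=6: input=0 -> V=5
t=7: input=1 -> V=6
t=8: input=3 -> V=0 FIRE
t=9: input=0 -> V=0
t=10: input=3 -> V=9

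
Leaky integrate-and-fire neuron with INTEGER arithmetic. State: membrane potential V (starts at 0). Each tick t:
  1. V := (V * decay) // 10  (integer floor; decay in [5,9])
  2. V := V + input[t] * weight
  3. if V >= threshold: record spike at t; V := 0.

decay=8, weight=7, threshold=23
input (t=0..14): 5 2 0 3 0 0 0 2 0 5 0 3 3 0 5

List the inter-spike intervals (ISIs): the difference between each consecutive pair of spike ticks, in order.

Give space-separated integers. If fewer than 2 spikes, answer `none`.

t=0: input=5 -> V=0 FIRE
t=1: input=2 -> V=14
t=2: input=0 -> V=11
t=3: input=3 -> V=0 FIRE
t=4: input=0 -> V=0
t=5: input=0 -> V=0
t=6: input=0 -> V=0
t=7: input=2 -> V=14
t=8: input=0 -> V=11
t=9: input=5 -> V=0 FIRE
t=10: input=0 -> V=0
t=11: input=3 -> V=21
t=12: input=3 -> V=0 FIRE
t=13: input=0 -> V=0
t=14: input=5 -> V=0 FIRE

Answer: 3 6 3 2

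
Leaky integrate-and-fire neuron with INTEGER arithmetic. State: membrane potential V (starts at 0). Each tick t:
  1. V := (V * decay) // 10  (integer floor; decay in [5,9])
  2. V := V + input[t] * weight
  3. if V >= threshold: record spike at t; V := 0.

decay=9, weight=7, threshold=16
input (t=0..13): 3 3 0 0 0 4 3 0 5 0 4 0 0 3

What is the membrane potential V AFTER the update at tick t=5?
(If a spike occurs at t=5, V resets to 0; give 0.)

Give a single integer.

t=0: input=3 -> V=0 FIRE
t=1: input=3 -> V=0 FIRE
t=2: input=0 -> V=0
t=3: input=0 -> V=0
t=4: input=0 -> V=0
t=5: input=4 -> V=0 FIRE
t=6: input=3 -> V=0 FIRE
t=7: input=0 -> V=0
t=8: input=5 -> V=0 FIRE
t=9: input=0 -> V=0
t=10: input=4 -> V=0 FIRE
t=11: input=0 -> V=0
t=12: input=0 -> V=0
t=13: input=3 -> V=0 FIRE

Answer: 0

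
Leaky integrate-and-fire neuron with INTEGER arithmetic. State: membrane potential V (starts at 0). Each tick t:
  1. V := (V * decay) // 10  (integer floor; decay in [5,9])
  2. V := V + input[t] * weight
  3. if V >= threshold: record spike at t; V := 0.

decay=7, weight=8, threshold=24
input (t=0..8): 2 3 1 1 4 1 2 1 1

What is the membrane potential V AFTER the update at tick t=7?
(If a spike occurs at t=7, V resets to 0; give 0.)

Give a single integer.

t=0: input=2 -> V=16
t=1: input=3 -> V=0 FIRE
t=2: input=1 -> V=8
t=3: input=1 -> V=13
t=4: input=4 -> V=0 FIRE
t=5: input=1 -> V=8
t=6: input=2 -> V=21
t=7: input=1 -> V=22
t=8: input=1 -> V=23

Answer: 22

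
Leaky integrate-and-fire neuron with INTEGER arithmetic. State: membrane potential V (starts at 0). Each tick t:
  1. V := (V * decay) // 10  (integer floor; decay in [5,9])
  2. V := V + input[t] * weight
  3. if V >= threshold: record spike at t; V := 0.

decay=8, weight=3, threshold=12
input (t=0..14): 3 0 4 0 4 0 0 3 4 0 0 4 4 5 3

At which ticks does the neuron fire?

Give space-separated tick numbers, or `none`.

t=0: input=3 -> V=9
t=1: input=0 -> V=7
t=2: input=4 -> V=0 FIRE
t=3: input=0 -> V=0
t=4: input=4 -> V=0 FIRE
t=5: input=0 -> V=0
t=6: input=0 -> V=0
t=7: input=3 -> V=9
t=8: input=4 -> V=0 FIRE
t=9: input=0 -> V=0
t=10: input=0 -> V=0
t=11: input=4 -> V=0 FIRE
t=12: input=4 -> V=0 FIRE
t=13: input=5 -> V=0 FIRE
t=14: input=3 -> V=9

Answer: 2 4 8 11 12 13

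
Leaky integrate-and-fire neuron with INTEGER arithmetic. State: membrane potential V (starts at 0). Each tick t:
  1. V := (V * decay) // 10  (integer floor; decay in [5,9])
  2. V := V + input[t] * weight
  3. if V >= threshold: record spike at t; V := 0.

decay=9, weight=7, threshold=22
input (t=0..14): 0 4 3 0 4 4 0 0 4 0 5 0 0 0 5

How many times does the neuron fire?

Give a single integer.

t=0: input=0 -> V=0
t=1: input=4 -> V=0 FIRE
t=2: input=3 -> V=21
t=3: input=0 -> V=18
t=4: input=4 -> V=0 FIRE
t=5: input=4 -> V=0 FIRE
t=6: input=0 -> V=0
t=7: input=0 -> V=0
t=8: input=4 -> V=0 FIRE
t=9: input=0 -> V=0
t=10: input=5 -> V=0 FIRE
t=11: input=0 -> V=0
t=12: input=0 -> V=0
t=13: input=0 -> V=0
t=14: input=5 -> V=0 FIRE

Answer: 6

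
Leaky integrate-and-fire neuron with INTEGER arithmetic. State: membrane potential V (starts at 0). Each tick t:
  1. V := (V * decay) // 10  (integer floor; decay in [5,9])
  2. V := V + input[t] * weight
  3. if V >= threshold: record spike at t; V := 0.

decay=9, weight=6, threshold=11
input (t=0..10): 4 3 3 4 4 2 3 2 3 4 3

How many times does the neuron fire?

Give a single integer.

Answer: 11

Derivation:
t=0: input=4 -> V=0 FIRE
t=1: input=3 -> V=0 FIRE
t=2: input=3 -> V=0 FIRE
t=3: input=4 -> V=0 FIRE
t=4: input=4 -> V=0 FIRE
t=5: input=2 -> V=0 FIRE
t=6: input=3 -> V=0 FIRE
t=7: input=2 -> V=0 FIRE
t=8: input=3 -> V=0 FIRE
t=9: input=4 -> V=0 FIRE
t=10: input=3 -> V=0 FIRE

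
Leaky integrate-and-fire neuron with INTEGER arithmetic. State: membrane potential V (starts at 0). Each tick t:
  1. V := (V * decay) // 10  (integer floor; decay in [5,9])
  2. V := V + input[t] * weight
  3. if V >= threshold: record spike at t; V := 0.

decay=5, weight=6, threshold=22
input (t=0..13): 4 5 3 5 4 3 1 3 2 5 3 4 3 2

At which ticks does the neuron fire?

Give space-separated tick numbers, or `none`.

Answer: 0 1 3 4 7 9 11

Derivation:
t=0: input=4 -> V=0 FIRE
t=1: input=5 -> V=0 FIRE
t=2: input=3 -> V=18
t=3: input=5 -> V=0 FIRE
t=4: input=4 -> V=0 FIRE
t=5: input=3 -> V=18
t=6: input=1 -> V=15
t=7: input=3 -> V=0 FIRE
t=8: input=2 -> V=12
t=9: input=5 -> V=0 FIRE
t=10: input=3 -> V=18
t=11: input=4 -> V=0 FIRE
t=12: input=3 -> V=18
t=13: input=2 -> V=21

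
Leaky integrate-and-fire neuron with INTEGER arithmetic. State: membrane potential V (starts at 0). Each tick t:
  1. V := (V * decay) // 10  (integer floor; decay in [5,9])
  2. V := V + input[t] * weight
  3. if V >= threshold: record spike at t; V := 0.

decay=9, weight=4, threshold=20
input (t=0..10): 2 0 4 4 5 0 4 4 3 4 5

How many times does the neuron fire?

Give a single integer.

Answer: 5

Derivation:
t=0: input=2 -> V=8
t=1: input=0 -> V=7
t=2: input=4 -> V=0 FIRE
t=3: input=4 -> V=16
t=4: input=5 -> V=0 FIRE
t=5: input=0 -> V=0
t=6: input=4 -> V=16
t=7: input=4 -> V=0 FIRE
t=8: input=3 -> V=12
t=9: input=4 -> V=0 FIRE
t=10: input=5 -> V=0 FIRE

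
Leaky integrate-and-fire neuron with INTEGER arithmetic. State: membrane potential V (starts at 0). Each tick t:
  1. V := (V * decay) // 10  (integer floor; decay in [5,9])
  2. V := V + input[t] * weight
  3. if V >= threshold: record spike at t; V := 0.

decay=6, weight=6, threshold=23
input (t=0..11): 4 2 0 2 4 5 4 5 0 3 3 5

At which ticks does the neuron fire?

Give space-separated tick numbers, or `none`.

Answer: 0 4 5 6 7 10 11

Derivation:
t=0: input=4 -> V=0 FIRE
t=1: input=2 -> V=12
t=2: input=0 -> V=7
t=3: input=2 -> V=16
t=4: input=4 -> V=0 FIRE
t=5: input=5 -> V=0 FIRE
t=6: input=4 -> V=0 FIRE
t=7: input=5 -> V=0 FIRE
t=8: input=0 -> V=0
t=9: input=3 -> V=18
t=10: input=3 -> V=0 FIRE
t=11: input=5 -> V=0 FIRE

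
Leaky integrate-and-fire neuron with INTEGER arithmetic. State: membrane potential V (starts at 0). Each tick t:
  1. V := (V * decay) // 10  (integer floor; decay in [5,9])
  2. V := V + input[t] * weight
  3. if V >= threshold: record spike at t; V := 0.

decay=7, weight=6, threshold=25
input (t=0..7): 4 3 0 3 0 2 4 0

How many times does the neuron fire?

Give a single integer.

t=0: input=4 -> V=24
t=1: input=3 -> V=0 FIRE
t=2: input=0 -> V=0
t=3: input=3 -> V=18
t=4: input=0 -> V=12
t=5: input=2 -> V=20
t=6: input=4 -> V=0 FIRE
t=7: input=0 -> V=0

Answer: 2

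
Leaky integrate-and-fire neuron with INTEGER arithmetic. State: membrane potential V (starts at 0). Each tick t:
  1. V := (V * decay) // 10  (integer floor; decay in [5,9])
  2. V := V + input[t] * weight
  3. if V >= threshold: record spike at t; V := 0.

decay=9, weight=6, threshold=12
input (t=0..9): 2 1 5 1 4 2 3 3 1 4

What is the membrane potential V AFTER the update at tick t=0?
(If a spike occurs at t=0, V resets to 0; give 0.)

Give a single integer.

Answer: 0

Derivation:
t=0: input=2 -> V=0 FIRE
t=1: input=1 -> V=6
t=2: input=5 -> V=0 FIRE
t=3: input=1 -> V=6
t=4: input=4 -> V=0 FIRE
t=5: input=2 -> V=0 FIRE
t=6: input=3 -> V=0 FIRE
t=7: input=3 -> V=0 FIRE
t=8: input=1 -> V=6
t=9: input=4 -> V=0 FIRE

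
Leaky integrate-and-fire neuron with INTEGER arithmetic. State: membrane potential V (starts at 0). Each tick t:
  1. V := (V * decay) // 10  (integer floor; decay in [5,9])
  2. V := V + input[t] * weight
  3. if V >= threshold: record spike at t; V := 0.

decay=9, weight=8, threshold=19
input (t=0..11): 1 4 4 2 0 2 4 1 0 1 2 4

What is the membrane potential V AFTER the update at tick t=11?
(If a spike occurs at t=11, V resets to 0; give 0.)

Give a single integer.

Answer: 0

Derivation:
t=0: input=1 -> V=8
t=1: input=4 -> V=0 FIRE
t=2: input=4 -> V=0 FIRE
t=3: input=2 -> V=16
t=4: input=0 -> V=14
t=5: input=2 -> V=0 FIRE
t=6: input=4 -> V=0 FIRE
t=7: input=1 -> V=8
t=8: input=0 -> V=7
t=9: input=1 -> V=14
t=10: input=2 -> V=0 FIRE
t=11: input=4 -> V=0 FIRE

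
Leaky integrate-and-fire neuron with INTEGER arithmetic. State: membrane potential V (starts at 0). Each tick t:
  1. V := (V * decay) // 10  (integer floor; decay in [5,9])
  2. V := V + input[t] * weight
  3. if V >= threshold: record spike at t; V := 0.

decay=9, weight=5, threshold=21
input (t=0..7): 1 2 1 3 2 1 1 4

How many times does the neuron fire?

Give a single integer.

t=0: input=1 -> V=5
t=1: input=2 -> V=14
t=2: input=1 -> V=17
t=3: input=3 -> V=0 FIRE
t=4: input=2 -> V=10
t=5: input=1 -> V=14
t=6: input=1 -> V=17
t=7: input=4 -> V=0 FIRE

Answer: 2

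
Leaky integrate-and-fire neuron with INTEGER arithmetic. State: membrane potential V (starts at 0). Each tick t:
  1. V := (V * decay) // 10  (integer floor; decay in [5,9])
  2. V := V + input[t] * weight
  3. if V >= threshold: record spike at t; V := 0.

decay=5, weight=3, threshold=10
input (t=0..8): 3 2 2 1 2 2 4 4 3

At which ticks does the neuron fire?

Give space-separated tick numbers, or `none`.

t=0: input=3 -> V=9
t=1: input=2 -> V=0 FIRE
t=2: input=2 -> V=6
t=3: input=1 -> V=6
t=4: input=2 -> V=9
t=5: input=2 -> V=0 FIRE
t=6: input=4 -> V=0 FIRE
t=7: input=4 -> V=0 FIRE
t=8: input=3 -> V=9

Answer: 1 5 6 7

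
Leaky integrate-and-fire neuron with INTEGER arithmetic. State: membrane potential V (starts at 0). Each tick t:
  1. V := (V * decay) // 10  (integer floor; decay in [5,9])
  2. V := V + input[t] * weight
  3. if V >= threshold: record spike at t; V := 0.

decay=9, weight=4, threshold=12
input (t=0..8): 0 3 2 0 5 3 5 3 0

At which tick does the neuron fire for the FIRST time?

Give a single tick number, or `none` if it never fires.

Answer: 1

Derivation:
t=0: input=0 -> V=0
t=1: input=3 -> V=0 FIRE
t=2: input=2 -> V=8
t=3: input=0 -> V=7
t=4: input=5 -> V=0 FIRE
t=5: input=3 -> V=0 FIRE
t=6: input=5 -> V=0 FIRE
t=7: input=3 -> V=0 FIRE
t=8: input=0 -> V=0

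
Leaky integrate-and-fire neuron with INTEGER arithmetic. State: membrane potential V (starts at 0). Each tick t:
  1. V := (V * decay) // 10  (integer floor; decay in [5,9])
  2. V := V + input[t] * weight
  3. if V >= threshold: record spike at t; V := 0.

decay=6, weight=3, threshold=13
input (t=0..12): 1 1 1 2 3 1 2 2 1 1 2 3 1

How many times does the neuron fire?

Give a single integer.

Answer: 2

Derivation:
t=0: input=1 -> V=3
t=1: input=1 -> V=4
t=2: input=1 -> V=5
t=3: input=2 -> V=9
t=4: input=3 -> V=0 FIRE
t=5: input=1 -> V=3
t=6: input=2 -> V=7
t=7: input=2 -> V=10
t=8: input=1 -> V=9
t=9: input=1 -> V=8
t=10: input=2 -> V=10
t=11: input=3 -> V=0 FIRE
t=12: input=1 -> V=3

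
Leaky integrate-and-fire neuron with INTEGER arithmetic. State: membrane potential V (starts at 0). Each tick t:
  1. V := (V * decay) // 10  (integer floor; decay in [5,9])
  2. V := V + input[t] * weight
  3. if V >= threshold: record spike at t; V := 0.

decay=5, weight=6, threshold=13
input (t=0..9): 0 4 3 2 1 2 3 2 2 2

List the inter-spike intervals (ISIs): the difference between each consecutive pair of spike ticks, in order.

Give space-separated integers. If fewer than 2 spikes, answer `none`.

Answer: 1 3 1 2

Derivation:
t=0: input=0 -> V=0
t=1: input=4 -> V=0 FIRE
t=2: input=3 -> V=0 FIRE
t=3: input=2 -> V=12
t=4: input=1 -> V=12
t=5: input=2 -> V=0 FIRE
t=6: input=3 -> V=0 FIRE
t=7: input=2 -> V=12
t=8: input=2 -> V=0 FIRE
t=9: input=2 -> V=12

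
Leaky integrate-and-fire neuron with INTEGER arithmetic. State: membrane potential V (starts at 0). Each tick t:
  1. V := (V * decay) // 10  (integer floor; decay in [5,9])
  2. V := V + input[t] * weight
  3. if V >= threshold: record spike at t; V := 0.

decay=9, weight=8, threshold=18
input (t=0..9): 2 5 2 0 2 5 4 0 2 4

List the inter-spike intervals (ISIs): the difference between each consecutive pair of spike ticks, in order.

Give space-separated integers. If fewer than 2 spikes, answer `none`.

Answer: 3 1 1 3

Derivation:
t=0: input=2 -> V=16
t=1: input=5 -> V=0 FIRE
t=2: input=2 -> V=16
t=3: input=0 -> V=14
t=4: input=2 -> V=0 FIRE
t=5: input=5 -> V=0 FIRE
t=6: input=4 -> V=0 FIRE
t=7: input=0 -> V=0
t=8: input=2 -> V=16
t=9: input=4 -> V=0 FIRE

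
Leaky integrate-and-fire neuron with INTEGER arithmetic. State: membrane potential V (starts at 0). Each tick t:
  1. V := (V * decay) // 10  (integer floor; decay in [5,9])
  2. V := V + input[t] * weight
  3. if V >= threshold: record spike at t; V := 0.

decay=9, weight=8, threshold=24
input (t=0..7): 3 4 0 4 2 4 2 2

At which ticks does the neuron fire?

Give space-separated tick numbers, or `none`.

Answer: 0 1 3 5 7

Derivation:
t=0: input=3 -> V=0 FIRE
t=1: input=4 -> V=0 FIRE
t=2: input=0 -> V=0
t=3: input=4 -> V=0 FIRE
t=4: input=2 -> V=16
t=5: input=4 -> V=0 FIRE
t=6: input=2 -> V=16
t=7: input=2 -> V=0 FIRE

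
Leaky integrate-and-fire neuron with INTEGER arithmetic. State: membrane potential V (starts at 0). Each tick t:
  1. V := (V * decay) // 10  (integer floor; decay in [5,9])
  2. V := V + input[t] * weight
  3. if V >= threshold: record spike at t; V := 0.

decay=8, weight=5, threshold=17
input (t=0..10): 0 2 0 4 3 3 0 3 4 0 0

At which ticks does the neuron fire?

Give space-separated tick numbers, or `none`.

t=0: input=0 -> V=0
t=1: input=2 -> V=10
t=2: input=0 -> V=8
t=3: input=4 -> V=0 FIRE
t=4: input=3 -> V=15
t=5: input=3 -> V=0 FIRE
t=6: input=0 -> V=0
t=7: input=3 -> V=15
t=8: input=4 -> V=0 FIRE
t=9: input=0 -> V=0
t=10: input=0 -> V=0

Answer: 3 5 8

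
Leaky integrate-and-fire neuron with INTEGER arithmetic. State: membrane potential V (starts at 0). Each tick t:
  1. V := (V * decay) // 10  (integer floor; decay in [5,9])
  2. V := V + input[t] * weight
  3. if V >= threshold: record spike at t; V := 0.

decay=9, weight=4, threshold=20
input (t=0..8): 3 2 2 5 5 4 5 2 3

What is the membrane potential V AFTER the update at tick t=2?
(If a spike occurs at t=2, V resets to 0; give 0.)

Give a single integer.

Answer: 0

Derivation:
t=0: input=3 -> V=12
t=1: input=2 -> V=18
t=2: input=2 -> V=0 FIRE
t=3: input=5 -> V=0 FIRE
t=4: input=5 -> V=0 FIRE
t=5: input=4 -> V=16
t=6: input=5 -> V=0 FIRE
t=7: input=2 -> V=8
t=8: input=3 -> V=19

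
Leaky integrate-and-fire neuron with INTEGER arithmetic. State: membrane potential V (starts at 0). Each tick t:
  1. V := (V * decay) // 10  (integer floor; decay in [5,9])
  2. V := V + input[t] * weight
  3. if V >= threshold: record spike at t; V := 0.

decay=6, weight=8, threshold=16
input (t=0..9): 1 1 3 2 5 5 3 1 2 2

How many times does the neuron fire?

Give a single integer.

t=0: input=1 -> V=8
t=1: input=1 -> V=12
t=2: input=3 -> V=0 FIRE
t=3: input=2 -> V=0 FIRE
t=4: input=5 -> V=0 FIRE
t=5: input=5 -> V=0 FIRE
t=6: input=3 -> V=0 FIRE
t=7: input=1 -> V=8
t=8: input=2 -> V=0 FIRE
t=9: input=2 -> V=0 FIRE

Answer: 7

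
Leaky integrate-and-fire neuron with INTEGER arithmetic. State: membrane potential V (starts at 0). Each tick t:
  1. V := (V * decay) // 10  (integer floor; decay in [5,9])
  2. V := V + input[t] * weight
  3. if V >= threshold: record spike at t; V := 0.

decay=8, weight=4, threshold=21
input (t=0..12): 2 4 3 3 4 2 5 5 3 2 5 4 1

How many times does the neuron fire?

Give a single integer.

Answer: 5

Derivation:
t=0: input=2 -> V=8
t=1: input=4 -> V=0 FIRE
t=2: input=3 -> V=12
t=3: input=3 -> V=0 FIRE
t=4: input=4 -> V=16
t=5: input=2 -> V=20
t=6: input=5 -> V=0 FIRE
t=7: input=5 -> V=20
t=8: input=3 -> V=0 FIRE
t=9: input=2 -> V=8
t=10: input=5 -> V=0 FIRE
t=11: input=4 -> V=16
t=12: input=1 -> V=16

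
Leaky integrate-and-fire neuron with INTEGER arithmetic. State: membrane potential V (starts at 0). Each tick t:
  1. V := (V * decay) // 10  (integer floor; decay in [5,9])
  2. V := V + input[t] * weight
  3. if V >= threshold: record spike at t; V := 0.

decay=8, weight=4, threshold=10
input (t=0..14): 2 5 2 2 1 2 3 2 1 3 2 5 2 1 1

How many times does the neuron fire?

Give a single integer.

Answer: 8

Derivation:
t=0: input=2 -> V=8
t=1: input=5 -> V=0 FIRE
t=2: input=2 -> V=8
t=3: input=2 -> V=0 FIRE
t=4: input=1 -> V=4
t=5: input=2 -> V=0 FIRE
t=6: input=3 -> V=0 FIRE
t=7: input=2 -> V=8
t=8: input=1 -> V=0 FIRE
t=9: input=3 -> V=0 FIRE
t=10: input=2 -> V=8
t=11: input=5 -> V=0 FIRE
t=12: input=2 -> V=8
t=13: input=1 -> V=0 FIRE
t=14: input=1 -> V=4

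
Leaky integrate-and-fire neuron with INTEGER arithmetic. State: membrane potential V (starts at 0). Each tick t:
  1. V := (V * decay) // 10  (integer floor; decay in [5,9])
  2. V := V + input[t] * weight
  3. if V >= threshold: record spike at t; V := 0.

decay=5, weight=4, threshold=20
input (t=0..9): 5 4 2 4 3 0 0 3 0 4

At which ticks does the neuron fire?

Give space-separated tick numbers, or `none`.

t=0: input=5 -> V=0 FIRE
t=1: input=4 -> V=16
t=2: input=2 -> V=16
t=3: input=4 -> V=0 FIRE
t=4: input=3 -> V=12
t=5: input=0 -> V=6
t=6: input=0 -> V=3
t=7: input=3 -> V=13
t=8: input=0 -> V=6
t=9: input=4 -> V=19

Answer: 0 3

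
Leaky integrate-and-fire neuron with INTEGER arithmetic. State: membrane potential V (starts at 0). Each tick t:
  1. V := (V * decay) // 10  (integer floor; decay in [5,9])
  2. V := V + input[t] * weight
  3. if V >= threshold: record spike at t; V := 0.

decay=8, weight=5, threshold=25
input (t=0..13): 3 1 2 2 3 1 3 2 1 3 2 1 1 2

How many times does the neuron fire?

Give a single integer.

t=0: input=3 -> V=15
t=1: input=1 -> V=17
t=2: input=2 -> V=23
t=3: input=2 -> V=0 FIRE
t=4: input=3 -> V=15
t=5: input=1 -> V=17
t=6: input=3 -> V=0 FIRE
t=7: input=2 -> V=10
t=8: input=1 -> V=13
t=9: input=3 -> V=0 FIRE
t=10: input=2 -> V=10
t=11: input=1 -> V=13
t=12: input=1 -> V=15
t=13: input=2 -> V=22

Answer: 3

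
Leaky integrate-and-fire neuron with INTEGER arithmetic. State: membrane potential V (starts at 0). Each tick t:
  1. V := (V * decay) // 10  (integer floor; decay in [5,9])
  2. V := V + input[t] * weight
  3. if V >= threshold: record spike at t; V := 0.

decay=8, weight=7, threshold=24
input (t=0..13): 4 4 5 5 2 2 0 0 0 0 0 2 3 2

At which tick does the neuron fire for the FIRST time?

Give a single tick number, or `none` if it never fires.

t=0: input=4 -> V=0 FIRE
t=1: input=4 -> V=0 FIRE
t=2: input=5 -> V=0 FIRE
t=3: input=5 -> V=0 FIRE
t=4: input=2 -> V=14
t=5: input=2 -> V=0 FIRE
t=6: input=0 -> V=0
t=7: input=0 -> V=0
t=8: input=0 -> V=0
t=9: input=0 -> V=0
t=10: input=0 -> V=0
t=11: input=2 -> V=14
t=12: input=3 -> V=0 FIRE
t=13: input=2 -> V=14

Answer: 0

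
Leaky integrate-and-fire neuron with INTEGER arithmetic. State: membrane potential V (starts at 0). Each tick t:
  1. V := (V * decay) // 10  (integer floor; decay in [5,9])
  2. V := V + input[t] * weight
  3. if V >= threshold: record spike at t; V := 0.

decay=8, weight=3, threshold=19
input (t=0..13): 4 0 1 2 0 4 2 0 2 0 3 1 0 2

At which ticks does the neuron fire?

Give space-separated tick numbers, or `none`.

t=0: input=4 -> V=12
t=1: input=0 -> V=9
t=2: input=1 -> V=10
t=3: input=2 -> V=14
t=4: input=0 -> V=11
t=5: input=4 -> V=0 FIRE
t=6: input=2 -> V=6
t=7: input=0 -> V=4
t=8: input=2 -> V=9
t=9: input=0 -> V=7
t=10: input=3 -> V=14
t=11: input=1 -> V=14
t=12: input=0 -> V=11
t=13: input=2 -> V=14

Answer: 5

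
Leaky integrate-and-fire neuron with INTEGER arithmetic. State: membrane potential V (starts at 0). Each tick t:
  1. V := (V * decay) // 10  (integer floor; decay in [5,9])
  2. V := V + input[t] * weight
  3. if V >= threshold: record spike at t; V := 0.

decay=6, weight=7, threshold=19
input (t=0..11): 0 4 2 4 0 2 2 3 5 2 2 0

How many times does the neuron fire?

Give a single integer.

t=0: input=0 -> V=0
t=1: input=4 -> V=0 FIRE
t=2: input=2 -> V=14
t=3: input=4 -> V=0 FIRE
t=4: input=0 -> V=0
t=5: input=2 -> V=14
t=6: input=2 -> V=0 FIRE
t=7: input=3 -> V=0 FIRE
t=8: input=5 -> V=0 FIRE
t=9: input=2 -> V=14
t=10: input=2 -> V=0 FIRE
t=11: input=0 -> V=0

Answer: 6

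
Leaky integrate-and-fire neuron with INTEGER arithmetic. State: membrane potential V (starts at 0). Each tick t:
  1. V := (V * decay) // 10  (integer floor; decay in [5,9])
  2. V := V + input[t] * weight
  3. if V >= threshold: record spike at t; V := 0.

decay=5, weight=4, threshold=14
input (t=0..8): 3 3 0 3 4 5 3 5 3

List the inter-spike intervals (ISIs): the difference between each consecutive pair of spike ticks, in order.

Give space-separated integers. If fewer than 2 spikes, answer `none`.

Answer: 3 1 2

Derivation:
t=0: input=3 -> V=12
t=1: input=3 -> V=0 FIRE
t=2: input=0 -> V=0
t=3: input=3 -> V=12
t=4: input=4 -> V=0 FIRE
t=5: input=5 -> V=0 FIRE
t=6: input=3 -> V=12
t=7: input=5 -> V=0 FIRE
t=8: input=3 -> V=12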